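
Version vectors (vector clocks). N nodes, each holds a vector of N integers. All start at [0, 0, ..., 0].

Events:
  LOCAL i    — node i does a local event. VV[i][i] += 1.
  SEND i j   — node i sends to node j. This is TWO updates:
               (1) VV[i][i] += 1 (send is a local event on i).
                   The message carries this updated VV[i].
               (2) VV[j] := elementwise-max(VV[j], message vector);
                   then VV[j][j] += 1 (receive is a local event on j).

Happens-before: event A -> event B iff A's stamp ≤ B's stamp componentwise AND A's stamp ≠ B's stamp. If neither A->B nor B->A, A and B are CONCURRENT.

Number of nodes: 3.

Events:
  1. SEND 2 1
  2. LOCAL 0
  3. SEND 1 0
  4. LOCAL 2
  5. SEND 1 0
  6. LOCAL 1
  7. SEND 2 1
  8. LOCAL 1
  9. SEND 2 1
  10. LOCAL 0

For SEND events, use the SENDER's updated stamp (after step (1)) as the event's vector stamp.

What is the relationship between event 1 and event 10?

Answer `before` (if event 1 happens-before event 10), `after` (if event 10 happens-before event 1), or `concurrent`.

Initial: VV[0]=[0, 0, 0]
Initial: VV[1]=[0, 0, 0]
Initial: VV[2]=[0, 0, 0]
Event 1: SEND 2->1: VV[2][2]++ -> VV[2]=[0, 0, 1], msg_vec=[0, 0, 1]; VV[1]=max(VV[1],msg_vec) then VV[1][1]++ -> VV[1]=[0, 1, 1]
Event 2: LOCAL 0: VV[0][0]++ -> VV[0]=[1, 0, 0]
Event 3: SEND 1->0: VV[1][1]++ -> VV[1]=[0, 2, 1], msg_vec=[0, 2, 1]; VV[0]=max(VV[0],msg_vec) then VV[0][0]++ -> VV[0]=[2, 2, 1]
Event 4: LOCAL 2: VV[2][2]++ -> VV[2]=[0, 0, 2]
Event 5: SEND 1->0: VV[1][1]++ -> VV[1]=[0, 3, 1], msg_vec=[0, 3, 1]; VV[0]=max(VV[0],msg_vec) then VV[0][0]++ -> VV[0]=[3, 3, 1]
Event 6: LOCAL 1: VV[1][1]++ -> VV[1]=[0, 4, 1]
Event 7: SEND 2->1: VV[2][2]++ -> VV[2]=[0, 0, 3], msg_vec=[0, 0, 3]; VV[1]=max(VV[1],msg_vec) then VV[1][1]++ -> VV[1]=[0, 5, 3]
Event 8: LOCAL 1: VV[1][1]++ -> VV[1]=[0, 6, 3]
Event 9: SEND 2->1: VV[2][2]++ -> VV[2]=[0, 0, 4], msg_vec=[0, 0, 4]; VV[1]=max(VV[1],msg_vec) then VV[1][1]++ -> VV[1]=[0, 7, 4]
Event 10: LOCAL 0: VV[0][0]++ -> VV[0]=[4, 3, 1]
Event 1 stamp: [0, 0, 1]
Event 10 stamp: [4, 3, 1]
[0, 0, 1] <= [4, 3, 1]? True
[4, 3, 1] <= [0, 0, 1]? False
Relation: before

Answer: before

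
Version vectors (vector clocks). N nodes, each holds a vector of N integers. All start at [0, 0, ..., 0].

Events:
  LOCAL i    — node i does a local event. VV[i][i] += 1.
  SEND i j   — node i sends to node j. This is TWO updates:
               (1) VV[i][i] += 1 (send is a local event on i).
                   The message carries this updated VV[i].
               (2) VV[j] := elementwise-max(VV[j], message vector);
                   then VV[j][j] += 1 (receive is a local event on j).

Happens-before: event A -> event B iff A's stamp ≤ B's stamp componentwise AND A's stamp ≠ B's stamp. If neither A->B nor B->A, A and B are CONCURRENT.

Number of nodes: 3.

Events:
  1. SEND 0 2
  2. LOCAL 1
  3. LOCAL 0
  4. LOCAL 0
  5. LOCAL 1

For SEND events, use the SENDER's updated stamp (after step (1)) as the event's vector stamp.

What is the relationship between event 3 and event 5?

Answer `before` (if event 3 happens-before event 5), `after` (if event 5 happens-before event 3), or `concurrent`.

Initial: VV[0]=[0, 0, 0]
Initial: VV[1]=[0, 0, 0]
Initial: VV[2]=[0, 0, 0]
Event 1: SEND 0->2: VV[0][0]++ -> VV[0]=[1, 0, 0], msg_vec=[1, 0, 0]; VV[2]=max(VV[2],msg_vec) then VV[2][2]++ -> VV[2]=[1, 0, 1]
Event 2: LOCAL 1: VV[1][1]++ -> VV[1]=[0, 1, 0]
Event 3: LOCAL 0: VV[0][0]++ -> VV[0]=[2, 0, 0]
Event 4: LOCAL 0: VV[0][0]++ -> VV[0]=[3, 0, 0]
Event 5: LOCAL 1: VV[1][1]++ -> VV[1]=[0, 2, 0]
Event 3 stamp: [2, 0, 0]
Event 5 stamp: [0, 2, 0]
[2, 0, 0] <= [0, 2, 0]? False
[0, 2, 0] <= [2, 0, 0]? False
Relation: concurrent

Answer: concurrent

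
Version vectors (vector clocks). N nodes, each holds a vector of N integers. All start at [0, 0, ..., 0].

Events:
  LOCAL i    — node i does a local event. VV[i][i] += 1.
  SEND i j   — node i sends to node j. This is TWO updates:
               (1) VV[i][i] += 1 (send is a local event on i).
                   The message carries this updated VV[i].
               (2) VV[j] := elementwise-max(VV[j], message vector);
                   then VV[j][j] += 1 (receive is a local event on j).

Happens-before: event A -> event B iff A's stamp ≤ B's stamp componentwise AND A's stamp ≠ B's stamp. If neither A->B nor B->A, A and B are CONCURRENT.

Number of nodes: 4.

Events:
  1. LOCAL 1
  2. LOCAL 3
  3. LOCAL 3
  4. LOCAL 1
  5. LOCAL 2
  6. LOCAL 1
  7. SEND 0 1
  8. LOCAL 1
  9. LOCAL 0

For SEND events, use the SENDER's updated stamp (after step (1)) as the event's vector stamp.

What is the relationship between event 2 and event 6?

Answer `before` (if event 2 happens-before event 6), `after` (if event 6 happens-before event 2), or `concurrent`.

Answer: concurrent

Derivation:
Initial: VV[0]=[0, 0, 0, 0]
Initial: VV[1]=[0, 0, 0, 0]
Initial: VV[2]=[0, 0, 0, 0]
Initial: VV[3]=[0, 0, 0, 0]
Event 1: LOCAL 1: VV[1][1]++ -> VV[1]=[0, 1, 0, 0]
Event 2: LOCAL 3: VV[3][3]++ -> VV[3]=[0, 0, 0, 1]
Event 3: LOCAL 3: VV[3][3]++ -> VV[3]=[0, 0, 0, 2]
Event 4: LOCAL 1: VV[1][1]++ -> VV[1]=[0, 2, 0, 0]
Event 5: LOCAL 2: VV[2][2]++ -> VV[2]=[0, 0, 1, 0]
Event 6: LOCAL 1: VV[1][1]++ -> VV[1]=[0, 3, 0, 0]
Event 7: SEND 0->1: VV[0][0]++ -> VV[0]=[1, 0, 0, 0], msg_vec=[1, 0, 0, 0]; VV[1]=max(VV[1],msg_vec) then VV[1][1]++ -> VV[1]=[1, 4, 0, 0]
Event 8: LOCAL 1: VV[1][1]++ -> VV[1]=[1, 5, 0, 0]
Event 9: LOCAL 0: VV[0][0]++ -> VV[0]=[2, 0, 0, 0]
Event 2 stamp: [0, 0, 0, 1]
Event 6 stamp: [0, 3, 0, 0]
[0, 0, 0, 1] <= [0, 3, 0, 0]? False
[0, 3, 0, 0] <= [0, 0, 0, 1]? False
Relation: concurrent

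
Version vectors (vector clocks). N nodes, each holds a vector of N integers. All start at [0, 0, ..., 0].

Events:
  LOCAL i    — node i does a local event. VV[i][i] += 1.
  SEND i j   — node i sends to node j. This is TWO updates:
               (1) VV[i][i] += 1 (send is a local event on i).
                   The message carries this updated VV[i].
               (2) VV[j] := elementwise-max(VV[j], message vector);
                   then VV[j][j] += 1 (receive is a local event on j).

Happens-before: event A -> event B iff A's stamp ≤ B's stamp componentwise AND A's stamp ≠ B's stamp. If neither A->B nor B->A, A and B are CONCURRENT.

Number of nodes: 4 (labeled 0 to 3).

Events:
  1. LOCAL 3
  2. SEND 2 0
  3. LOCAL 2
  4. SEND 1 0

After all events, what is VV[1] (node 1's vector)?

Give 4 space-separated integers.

Initial: VV[0]=[0, 0, 0, 0]
Initial: VV[1]=[0, 0, 0, 0]
Initial: VV[2]=[0, 0, 0, 0]
Initial: VV[3]=[0, 0, 0, 0]
Event 1: LOCAL 3: VV[3][3]++ -> VV[3]=[0, 0, 0, 1]
Event 2: SEND 2->0: VV[2][2]++ -> VV[2]=[0, 0, 1, 0], msg_vec=[0, 0, 1, 0]; VV[0]=max(VV[0],msg_vec) then VV[0][0]++ -> VV[0]=[1, 0, 1, 0]
Event 3: LOCAL 2: VV[2][2]++ -> VV[2]=[0, 0, 2, 0]
Event 4: SEND 1->0: VV[1][1]++ -> VV[1]=[0, 1, 0, 0], msg_vec=[0, 1, 0, 0]; VV[0]=max(VV[0],msg_vec) then VV[0][0]++ -> VV[0]=[2, 1, 1, 0]
Final vectors: VV[0]=[2, 1, 1, 0]; VV[1]=[0, 1, 0, 0]; VV[2]=[0, 0, 2, 0]; VV[3]=[0, 0, 0, 1]

Answer: 0 1 0 0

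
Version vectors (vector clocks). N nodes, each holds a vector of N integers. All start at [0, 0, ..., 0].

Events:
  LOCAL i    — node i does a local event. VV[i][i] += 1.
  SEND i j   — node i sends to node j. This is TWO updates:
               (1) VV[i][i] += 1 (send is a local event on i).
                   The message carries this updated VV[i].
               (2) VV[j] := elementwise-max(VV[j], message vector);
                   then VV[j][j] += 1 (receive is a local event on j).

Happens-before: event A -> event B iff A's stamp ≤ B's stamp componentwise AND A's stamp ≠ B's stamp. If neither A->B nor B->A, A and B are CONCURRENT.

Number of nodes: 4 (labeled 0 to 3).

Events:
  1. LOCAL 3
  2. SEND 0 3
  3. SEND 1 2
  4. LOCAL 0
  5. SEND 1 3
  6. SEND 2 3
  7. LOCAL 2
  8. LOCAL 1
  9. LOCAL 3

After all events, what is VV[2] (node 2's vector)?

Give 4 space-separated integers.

Answer: 0 1 3 0

Derivation:
Initial: VV[0]=[0, 0, 0, 0]
Initial: VV[1]=[0, 0, 0, 0]
Initial: VV[2]=[0, 0, 0, 0]
Initial: VV[3]=[0, 0, 0, 0]
Event 1: LOCAL 3: VV[3][3]++ -> VV[3]=[0, 0, 0, 1]
Event 2: SEND 0->3: VV[0][0]++ -> VV[0]=[1, 0, 0, 0], msg_vec=[1, 0, 0, 0]; VV[3]=max(VV[3],msg_vec) then VV[3][3]++ -> VV[3]=[1, 0, 0, 2]
Event 3: SEND 1->2: VV[1][1]++ -> VV[1]=[0, 1, 0, 0], msg_vec=[0, 1, 0, 0]; VV[2]=max(VV[2],msg_vec) then VV[2][2]++ -> VV[2]=[0, 1, 1, 0]
Event 4: LOCAL 0: VV[0][0]++ -> VV[0]=[2, 0, 0, 0]
Event 5: SEND 1->3: VV[1][1]++ -> VV[1]=[0, 2, 0, 0], msg_vec=[0, 2, 0, 0]; VV[3]=max(VV[3],msg_vec) then VV[3][3]++ -> VV[3]=[1, 2, 0, 3]
Event 6: SEND 2->3: VV[2][2]++ -> VV[2]=[0, 1, 2, 0], msg_vec=[0, 1, 2, 0]; VV[3]=max(VV[3],msg_vec) then VV[3][3]++ -> VV[3]=[1, 2, 2, 4]
Event 7: LOCAL 2: VV[2][2]++ -> VV[2]=[0, 1, 3, 0]
Event 8: LOCAL 1: VV[1][1]++ -> VV[1]=[0, 3, 0, 0]
Event 9: LOCAL 3: VV[3][3]++ -> VV[3]=[1, 2, 2, 5]
Final vectors: VV[0]=[2, 0, 0, 0]; VV[1]=[0, 3, 0, 0]; VV[2]=[0, 1, 3, 0]; VV[3]=[1, 2, 2, 5]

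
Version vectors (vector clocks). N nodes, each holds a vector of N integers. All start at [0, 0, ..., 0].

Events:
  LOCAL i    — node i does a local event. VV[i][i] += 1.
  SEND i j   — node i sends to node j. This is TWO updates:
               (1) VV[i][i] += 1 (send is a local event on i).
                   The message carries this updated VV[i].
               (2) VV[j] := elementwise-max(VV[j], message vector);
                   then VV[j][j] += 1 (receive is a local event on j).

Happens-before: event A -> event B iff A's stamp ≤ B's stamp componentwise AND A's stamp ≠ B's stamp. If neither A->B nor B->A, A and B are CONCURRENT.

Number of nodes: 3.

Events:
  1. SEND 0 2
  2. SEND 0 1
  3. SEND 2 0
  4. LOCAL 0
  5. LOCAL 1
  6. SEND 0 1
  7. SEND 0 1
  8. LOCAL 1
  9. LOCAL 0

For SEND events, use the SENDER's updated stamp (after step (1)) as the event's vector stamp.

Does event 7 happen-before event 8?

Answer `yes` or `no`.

Answer: yes

Derivation:
Initial: VV[0]=[0, 0, 0]
Initial: VV[1]=[0, 0, 0]
Initial: VV[2]=[0, 0, 0]
Event 1: SEND 0->2: VV[0][0]++ -> VV[0]=[1, 0, 0], msg_vec=[1, 0, 0]; VV[2]=max(VV[2],msg_vec) then VV[2][2]++ -> VV[2]=[1, 0, 1]
Event 2: SEND 0->1: VV[0][0]++ -> VV[0]=[2, 0, 0], msg_vec=[2, 0, 0]; VV[1]=max(VV[1],msg_vec) then VV[1][1]++ -> VV[1]=[2, 1, 0]
Event 3: SEND 2->0: VV[2][2]++ -> VV[2]=[1, 0, 2], msg_vec=[1, 0, 2]; VV[0]=max(VV[0],msg_vec) then VV[0][0]++ -> VV[0]=[3, 0, 2]
Event 4: LOCAL 0: VV[0][0]++ -> VV[0]=[4, 0, 2]
Event 5: LOCAL 1: VV[1][1]++ -> VV[1]=[2, 2, 0]
Event 6: SEND 0->1: VV[0][0]++ -> VV[0]=[5, 0, 2], msg_vec=[5, 0, 2]; VV[1]=max(VV[1],msg_vec) then VV[1][1]++ -> VV[1]=[5, 3, 2]
Event 7: SEND 0->1: VV[0][0]++ -> VV[0]=[6, 0, 2], msg_vec=[6, 0, 2]; VV[1]=max(VV[1],msg_vec) then VV[1][1]++ -> VV[1]=[6, 4, 2]
Event 8: LOCAL 1: VV[1][1]++ -> VV[1]=[6, 5, 2]
Event 9: LOCAL 0: VV[0][0]++ -> VV[0]=[7, 0, 2]
Event 7 stamp: [6, 0, 2]
Event 8 stamp: [6, 5, 2]
[6, 0, 2] <= [6, 5, 2]? True. Equal? False. Happens-before: True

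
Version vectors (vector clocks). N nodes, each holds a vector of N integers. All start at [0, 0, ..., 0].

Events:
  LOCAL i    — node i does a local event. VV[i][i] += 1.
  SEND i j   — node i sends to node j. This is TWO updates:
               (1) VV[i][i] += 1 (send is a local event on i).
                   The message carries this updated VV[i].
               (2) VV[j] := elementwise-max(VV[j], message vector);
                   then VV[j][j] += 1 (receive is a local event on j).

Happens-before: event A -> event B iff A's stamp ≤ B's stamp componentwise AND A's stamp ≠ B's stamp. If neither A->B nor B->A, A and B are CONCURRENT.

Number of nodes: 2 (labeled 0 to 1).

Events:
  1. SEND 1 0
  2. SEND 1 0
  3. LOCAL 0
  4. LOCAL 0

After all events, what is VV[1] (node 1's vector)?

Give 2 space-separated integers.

Initial: VV[0]=[0, 0]
Initial: VV[1]=[0, 0]
Event 1: SEND 1->0: VV[1][1]++ -> VV[1]=[0, 1], msg_vec=[0, 1]; VV[0]=max(VV[0],msg_vec) then VV[0][0]++ -> VV[0]=[1, 1]
Event 2: SEND 1->0: VV[1][1]++ -> VV[1]=[0, 2], msg_vec=[0, 2]; VV[0]=max(VV[0],msg_vec) then VV[0][0]++ -> VV[0]=[2, 2]
Event 3: LOCAL 0: VV[0][0]++ -> VV[0]=[3, 2]
Event 4: LOCAL 0: VV[0][0]++ -> VV[0]=[4, 2]
Final vectors: VV[0]=[4, 2]; VV[1]=[0, 2]

Answer: 0 2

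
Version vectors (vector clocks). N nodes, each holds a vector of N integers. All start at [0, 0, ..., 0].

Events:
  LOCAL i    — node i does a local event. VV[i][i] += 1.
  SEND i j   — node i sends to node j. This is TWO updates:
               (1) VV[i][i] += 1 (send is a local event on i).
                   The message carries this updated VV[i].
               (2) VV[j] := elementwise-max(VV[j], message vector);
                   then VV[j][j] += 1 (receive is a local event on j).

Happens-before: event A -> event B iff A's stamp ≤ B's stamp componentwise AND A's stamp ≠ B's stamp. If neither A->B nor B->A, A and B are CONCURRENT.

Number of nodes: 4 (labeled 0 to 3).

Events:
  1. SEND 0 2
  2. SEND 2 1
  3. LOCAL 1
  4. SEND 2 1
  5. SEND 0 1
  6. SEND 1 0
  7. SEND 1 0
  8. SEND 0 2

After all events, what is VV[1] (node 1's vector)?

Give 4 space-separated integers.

Initial: VV[0]=[0, 0, 0, 0]
Initial: VV[1]=[0, 0, 0, 0]
Initial: VV[2]=[0, 0, 0, 0]
Initial: VV[3]=[0, 0, 0, 0]
Event 1: SEND 0->2: VV[0][0]++ -> VV[0]=[1, 0, 0, 0], msg_vec=[1, 0, 0, 0]; VV[2]=max(VV[2],msg_vec) then VV[2][2]++ -> VV[2]=[1, 0, 1, 0]
Event 2: SEND 2->1: VV[2][2]++ -> VV[2]=[1, 0, 2, 0], msg_vec=[1, 0, 2, 0]; VV[1]=max(VV[1],msg_vec) then VV[1][1]++ -> VV[1]=[1, 1, 2, 0]
Event 3: LOCAL 1: VV[1][1]++ -> VV[1]=[1, 2, 2, 0]
Event 4: SEND 2->1: VV[2][2]++ -> VV[2]=[1, 0, 3, 0], msg_vec=[1, 0, 3, 0]; VV[1]=max(VV[1],msg_vec) then VV[1][1]++ -> VV[1]=[1, 3, 3, 0]
Event 5: SEND 0->1: VV[0][0]++ -> VV[0]=[2, 0, 0, 0], msg_vec=[2, 0, 0, 0]; VV[1]=max(VV[1],msg_vec) then VV[1][1]++ -> VV[1]=[2, 4, 3, 0]
Event 6: SEND 1->0: VV[1][1]++ -> VV[1]=[2, 5, 3, 0], msg_vec=[2, 5, 3, 0]; VV[0]=max(VV[0],msg_vec) then VV[0][0]++ -> VV[0]=[3, 5, 3, 0]
Event 7: SEND 1->0: VV[1][1]++ -> VV[1]=[2, 6, 3, 0], msg_vec=[2, 6, 3, 0]; VV[0]=max(VV[0],msg_vec) then VV[0][0]++ -> VV[0]=[4, 6, 3, 0]
Event 8: SEND 0->2: VV[0][0]++ -> VV[0]=[5, 6, 3, 0], msg_vec=[5, 6, 3, 0]; VV[2]=max(VV[2],msg_vec) then VV[2][2]++ -> VV[2]=[5, 6, 4, 0]
Final vectors: VV[0]=[5, 6, 3, 0]; VV[1]=[2, 6, 3, 0]; VV[2]=[5, 6, 4, 0]; VV[3]=[0, 0, 0, 0]

Answer: 2 6 3 0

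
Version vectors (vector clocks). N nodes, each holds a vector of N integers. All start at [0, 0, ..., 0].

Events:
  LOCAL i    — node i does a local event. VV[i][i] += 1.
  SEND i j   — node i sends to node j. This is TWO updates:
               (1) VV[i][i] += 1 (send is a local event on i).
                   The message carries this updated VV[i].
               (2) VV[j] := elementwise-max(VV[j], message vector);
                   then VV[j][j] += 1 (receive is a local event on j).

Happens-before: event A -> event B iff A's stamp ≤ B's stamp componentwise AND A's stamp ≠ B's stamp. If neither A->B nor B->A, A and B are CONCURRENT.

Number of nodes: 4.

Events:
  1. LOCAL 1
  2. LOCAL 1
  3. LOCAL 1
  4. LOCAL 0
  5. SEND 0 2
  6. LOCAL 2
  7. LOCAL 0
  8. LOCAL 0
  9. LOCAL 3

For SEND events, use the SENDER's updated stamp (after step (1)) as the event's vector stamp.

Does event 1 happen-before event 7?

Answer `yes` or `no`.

Answer: no

Derivation:
Initial: VV[0]=[0, 0, 0, 0]
Initial: VV[1]=[0, 0, 0, 0]
Initial: VV[2]=[0, 0, 0, 0]
Initial: VV[3]=[0, 0, 0, 0]
Event 1: LOCAL 1: VV[1][1]++ -> VV[1]=[0, 1, 0, 0]
Event 2: LOCAL 1: VV[1][1]++ -> VV[1]=[0, 2, 0, 0]
Event 3: LOCAL 1: VV[1][1]++ -> VV[1]=[0, 3, 0, 0]
Event 4: LOCAL 0: VV[0][0]++ -> VV[0]=[1, 0, 0, 0]
Event 5: SEND 0->2: VV[0][0]++ -> VV[0]=[2, 0, 0, 0], msg_vec=[2, 0, 0, 0]; VV[2]=max(VV[2],msg_vec) then VV[2][2]++ -> VV[2]=[2, 0, 1, 0]
Event 6: LOCAL 2: VV[2][2]++ -> VV[2]=[2, 0, 2, 0]
Event 7: LOCAL 0: VV[0][0]++ -> VV[0]=[3, 0, 0, 0]
Event 8: LOCAL 0: VV[0][0]++ -> VV[0]=[4, 0, 0, 0]
Event 9: LOCAL 3: VV[3][3]++ -> VV[3]=[0, 0, 0, 1]
Event 1 stamp: [0, 1, 0, 0]
Event 7 stamp: [3, 0, 0, 0]
[0, 1, 0, 0] <= [3, 0, 0, 0]? False. Equal? False. Happens-before: False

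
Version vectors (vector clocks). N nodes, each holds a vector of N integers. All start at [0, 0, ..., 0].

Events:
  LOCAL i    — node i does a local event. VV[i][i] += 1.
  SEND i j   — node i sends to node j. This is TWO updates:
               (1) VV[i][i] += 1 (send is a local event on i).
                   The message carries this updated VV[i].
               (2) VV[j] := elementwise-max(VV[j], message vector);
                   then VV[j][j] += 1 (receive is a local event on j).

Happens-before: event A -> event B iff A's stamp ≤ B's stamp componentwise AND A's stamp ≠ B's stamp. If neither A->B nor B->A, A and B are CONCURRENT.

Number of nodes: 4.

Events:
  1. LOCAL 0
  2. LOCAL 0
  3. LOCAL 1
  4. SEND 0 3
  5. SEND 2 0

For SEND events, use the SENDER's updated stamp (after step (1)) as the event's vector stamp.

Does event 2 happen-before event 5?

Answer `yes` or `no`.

Answer: no

Derivation:
Initial: VV[0]=[0, 0, 0, 0]
Initial: VV[1]=[0, 0, 0, 0]
Initial: VV[2]=[0, 0, 0, 0]
Initial: VV[3]=[0, 0, 0, 0]
Event 1: LOCAL 0: VV[0][0]++ -> VV[0]=[1, 0, 0, 0]
Event 2: LOCAL 0: VV[0][0]++ -> VV[0]=[2, 0, 0, 0]
Event 3: LOCAL 1: VV[1][1]++ -> VV[1]=[0, 1, 0, 0]
Event 4: SEND 0->3: VV[0][0]++ -> VV[0]=[3, 0, 0, 0], msg_vec=[3, 0, 0, 0]; VV[3]=max(VV[3],msg_vec) then VV[3][3]++ -> VV[3]=[3, 0, 0, 1]
Event 5: SEND 2->0: VV[2][2]++ -> VV[2]=[0, 0, 1, 0], msg_vec=[0, 0, 1, 0]; VV[0]=max(VV[0],msg_vec) then VV[0][0]++ -> VV[0]=[4, 0, 1, 0]
Event 2 stamp: [2, 0, 0, 0]
Event 5 stamp: [0, 0, 1, 0]
[2, 0, 0, 0] <= [0, 0, 1, 0]? False. Equal? False. Happens-before: False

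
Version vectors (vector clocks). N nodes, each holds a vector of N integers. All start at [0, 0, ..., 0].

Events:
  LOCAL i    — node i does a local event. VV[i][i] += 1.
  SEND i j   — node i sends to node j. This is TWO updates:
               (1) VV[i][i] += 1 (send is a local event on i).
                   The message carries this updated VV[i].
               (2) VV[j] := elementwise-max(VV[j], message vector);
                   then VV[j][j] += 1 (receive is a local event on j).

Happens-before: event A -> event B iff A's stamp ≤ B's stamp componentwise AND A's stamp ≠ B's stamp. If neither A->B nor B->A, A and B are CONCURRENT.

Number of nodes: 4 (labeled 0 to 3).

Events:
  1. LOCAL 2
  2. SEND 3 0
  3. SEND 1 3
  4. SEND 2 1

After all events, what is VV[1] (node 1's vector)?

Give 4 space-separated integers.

Initial: VV[0]=[0, 0, 0, 0]
Initial: VV[1]=[0, 0, 0, 0]
Initial: VV[2]=[0, 0, 0, 0]
Initial: VV[3]=[0, 0, 0, 0]
Event 1: LOCAL 2: VV[2][2]++ -> VV[2]=[0, 0, 1, 0]
Event 2: SEND 3->0: VV[3][3]++ -> VV[3]=[0, 0, 0, 1], msg_vec=[0, 0, 0, 1]; VV[0]=max(VV[0],msg_vec) then VV[0][0]++ -> VV[0]=[1, 0, 0, 1]
Event 3: SEND 1->3: VV[1][1]++ -> VV[1]=[0, 1, 0, 0], msg_vec=[0, 1, 0, 0]; VV[3]=max(VV[3],msg_vec) then VV[3][3]++ -> VV[3]=[0, 1, 0, 2]
Event 4: SEND 2->1: VV[2][2]++ -> VV[2]=[0, 0, 2, 0], msg_vec=[0, 0, 2, 0]; VV[1]=max(VV[1],msg_vec) then VV[1][1]++ -> VV[1]=[0, 2, 2, 0]
Final vectors: VV[0]=[1, 0, 0, 1]; VV[1]=[0, 2, 2, 0]; VV[2]=[0, 0, 2, 0]; VV[3]=[0, 1, 0, 2]

Answer: 0 2 2 0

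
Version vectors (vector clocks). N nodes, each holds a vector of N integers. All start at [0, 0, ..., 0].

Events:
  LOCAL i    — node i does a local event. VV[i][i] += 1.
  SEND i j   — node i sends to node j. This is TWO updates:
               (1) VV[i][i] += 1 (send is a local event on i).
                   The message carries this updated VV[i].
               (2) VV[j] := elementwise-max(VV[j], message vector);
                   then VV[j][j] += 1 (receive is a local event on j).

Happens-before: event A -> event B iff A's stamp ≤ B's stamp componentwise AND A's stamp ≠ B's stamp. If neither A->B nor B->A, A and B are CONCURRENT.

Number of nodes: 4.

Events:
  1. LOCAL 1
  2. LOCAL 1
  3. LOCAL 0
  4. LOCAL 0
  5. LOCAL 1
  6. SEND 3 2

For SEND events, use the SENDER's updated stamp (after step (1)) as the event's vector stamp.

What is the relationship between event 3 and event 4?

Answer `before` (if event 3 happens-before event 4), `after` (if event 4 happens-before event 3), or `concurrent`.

Initial: VV[0]=[0, 0, 0, 0]
Initial: VV[1]=[0, 0, 0, 0]
Initial: VV[2]=[0, 0, 0, 0]
Initial: VV[3]=[0, 0, 0, 0]
Event 1: LOCAL 1: VV[1][1]++ -> VV[1]=[0, 1, 0, 0]
Event 2: LOCAL 1: VV[1][1]++ -> VV[1]=[0, 2, 0, 0]
Event 3: LOCAL 0: VV[0][0]++ -> VV[0]=[1, 0, 0, 0]
Event 4: LOCAL 0: VV[0][0]++ -> VV[0]=[2, 0, 0, 0]
Event 5: LOCAL 1: VV[1][1]++ -> VV[1]=[0, 3, 0, 0]
Event 6: SEND 3->2: VV[3][3]++ -> VV[3]=[0, 0, 0, 1], msg_vec=[0, 0, 0, 1]; VV[2]=max(VV[2],msg_vec) then VV[2][2]++ -> VV[2]=[0, 0, 1, 1]
Event 3 stamp: [1, 0, 0, 0]
Event 4 stamp: [2, 0, 0, 0]
[1, 0, 0, 0] <= [2, 0, 0, 0]? True
[2, 0, 0, 0] <= [1, 0, 0, 0]? False
Relation: before

Answer: before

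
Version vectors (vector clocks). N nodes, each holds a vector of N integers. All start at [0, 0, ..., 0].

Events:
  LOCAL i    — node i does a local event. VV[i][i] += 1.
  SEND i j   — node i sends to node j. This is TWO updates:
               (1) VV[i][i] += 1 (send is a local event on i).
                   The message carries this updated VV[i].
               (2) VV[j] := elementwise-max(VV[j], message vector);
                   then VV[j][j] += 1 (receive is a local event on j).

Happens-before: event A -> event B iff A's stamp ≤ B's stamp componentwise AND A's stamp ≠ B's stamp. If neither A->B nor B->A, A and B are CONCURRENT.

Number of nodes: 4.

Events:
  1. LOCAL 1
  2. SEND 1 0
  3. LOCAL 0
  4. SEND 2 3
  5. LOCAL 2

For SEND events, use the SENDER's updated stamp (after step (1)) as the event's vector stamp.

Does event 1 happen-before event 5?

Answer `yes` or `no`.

Answer: no

Derivation:
Initial: VV[0]=[0, 0, 0, 0]
Initial: VV[1]=[0, 0, 0, 0]
Initial: VV[2]=[0, 0, 0, 0]
Initial: VV[3]=[0, 0, 0, 0]
Event 1: LOCAL 1: VV[1][1]++ -> VV[1]=[0, 1, 0, 0]
Event 2: SEND 1->0: VV[1][1]++ -> VV[1]=[0, 2, 0, 0], msg_vec=[0, 2, 0, 0]; VV[0]=max(VV[0],msg_vec) then VV[0][0]++ -> VV[0]=[1, 2, 0, 0]
Event 3: LOCAL 0: VV[0][0]++ -> VV[0]=[2, 2, 0, 0]
Event 4: SEND 2->3: VV[2][2]++ -> VV[2]=[0, 0, 1, 0], msg_vec=[0, 0, 1, 0]; VV[3]=max(VV[3],msg_vec) then VV[3][3]++ -> VV[3]=[0, 0, 1, 1]
Event 5: LOCAL 2: VV[2][2]++ -> VV[2]=[0, 0, 2, 0]
Event 1 stamp: [0, 1, 0, 0]
Event 5 stamp: [0, 0, 2, 0]
[0, 1, 0, 0] <= [0, 0, 2, 0]? False. Equal? False. Happens-before: False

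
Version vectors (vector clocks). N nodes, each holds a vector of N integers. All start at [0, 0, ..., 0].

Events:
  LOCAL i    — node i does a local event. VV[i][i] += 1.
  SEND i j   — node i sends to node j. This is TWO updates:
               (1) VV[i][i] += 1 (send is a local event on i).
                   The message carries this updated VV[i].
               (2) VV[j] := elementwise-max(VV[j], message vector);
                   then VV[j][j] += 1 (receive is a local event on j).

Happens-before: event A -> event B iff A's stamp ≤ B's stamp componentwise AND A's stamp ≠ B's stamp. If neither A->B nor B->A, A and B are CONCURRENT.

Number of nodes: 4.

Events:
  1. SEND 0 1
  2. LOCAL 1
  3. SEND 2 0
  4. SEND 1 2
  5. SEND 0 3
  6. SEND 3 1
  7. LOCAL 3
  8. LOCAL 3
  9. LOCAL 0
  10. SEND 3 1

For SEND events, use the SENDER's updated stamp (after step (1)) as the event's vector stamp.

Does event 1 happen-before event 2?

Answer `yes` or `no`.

Initial: VV[0]=[0, 0, 0, 0]
Initial: VV[1]=[0, 0, 0, 0]
Initial: VV[2]=[0, 0, 0, 0]
Initial: VV[3]=[0, 0, 0, 0]
Event 1: SEND 0->1: VV[0][0]++ -> VV[0]=[1, 0, 0, 0], msg_vec=[1, 0, 0, 0]; VV[1]=max(VV[1],msg_vec) then VV[1][1]++ -> VV[1]=[1, 1, 0, 0]
Event 2: LOCAL 1: VV[1][1]++ -> VV[1]=[1, 2, 0, 0]
Event 3: SEND 2->0: VV[2][2]++ -> VV[2]=[0, 0, 1, 0], msg_vec=[0, 0, 1, 0]; VV[0]=max(VV[0],msg_vec) then VV[0][0]++ -> VV[0]=[2, 0, 1, 0]
Event 4: SEND 1->2: VV[1][1]++ -> VV[1]=[1, 3, 0, 0], msg_vec=[1, 3, 0, 0]; VV[2]=max(VV[2],msg_vec) then VV[2][2]++ -> VV[2]=[1, 3, 2, 0]
Event 5: SEND 0->3: VV[0][0]++ -> VV[0]=[3, 0, 1, 0], msg_vec=[3, 0, 1, 0]; VV[3]=max(VV[3],msg_vec) then VV[3][3]++ -> VV[3]=[3, 0, 1, 1]
Event 6: SEND 3->1: VV[3][3]++ -> VV[3]=[3, 0, 1, 2], msg_vec=[3, 0, 1, 2]; VV[1]=max(VV[1],msg_vec) then VV[1][1]++ -> VV[1]=[3, 4, 1, 2]
Event 7: LOCAL 3: VV[3][3]++ -> VV[3]=[3, 0, 1, 3]
Event 8: LOCAL 3: VV[3][3]++ -> VV[3]=[3, 0, 1, 4]
Event 9: LOCAL 0: VV[0][0]++ -> VV[0]=[4, 0, 1, 0]
Event 10: SEND 3->1: VV[3][3]++ -> VV[3]=[3, 0, 1, 5], msg_vec=[3, 0, 1, 5]; VV[1]=max(VV[1],msg_vec) then VV[1][1]++ -> VV[1]=[3, 5, 1, 5]
Event 1 stamp: [1, 0, 0, 0]
Event 2 stamp: [1, 2, 0, 0]
[1, 0, 0, 0] <= [1, 2, 0, 0]? True. Equal? False. Happens-before: True

Answer: yes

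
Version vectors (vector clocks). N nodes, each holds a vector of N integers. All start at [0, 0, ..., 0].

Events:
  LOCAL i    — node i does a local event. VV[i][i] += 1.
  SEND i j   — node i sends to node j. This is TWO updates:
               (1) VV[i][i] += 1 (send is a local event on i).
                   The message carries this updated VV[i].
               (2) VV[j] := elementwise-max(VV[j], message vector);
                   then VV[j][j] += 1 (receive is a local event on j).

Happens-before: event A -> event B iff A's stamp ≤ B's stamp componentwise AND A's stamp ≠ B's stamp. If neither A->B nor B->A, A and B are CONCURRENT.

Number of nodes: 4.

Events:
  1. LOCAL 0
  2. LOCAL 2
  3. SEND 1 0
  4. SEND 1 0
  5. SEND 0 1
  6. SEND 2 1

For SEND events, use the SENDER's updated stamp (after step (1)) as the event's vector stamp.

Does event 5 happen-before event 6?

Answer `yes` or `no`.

Answer: no

Derivation:
Initial: VV[0]=[0, 0, 0, 0]
Initial: VV[1]=[0, 0, 0, 0]
Initial: VV[2]=[0, 0, 0, 0]
Initial: VV[3]=[0, 0, 0, 0]
Event 1: LOCAL 0: VV[0][0]++ -> VV[0]=[1, 0, 0, 0]
Event 2: LOCAL 2: VV[2][2]++ -> VV[2]=[0, 0, 1, 0]
Event 3: SEND 1->0: VV[1][1]++ -> VV[1]=[0, 1, 0, 0], msg_vec=[0, 1, 0, 0]; VV[0]=max(VV[0],msg_vec) then VV[0][0]++ -> VV[0]=[2, 1, 0, 0]
Event 4: SEND 1->0: VV[1][1]++ -> VV[1]=[0, 2, 0, 0], msg_vec=[0, 2, 0, 0]; VV[0]=max(VV[0],msg_vec) then VV[0][0]++ -> VV[0]=[3, 2, 0, 0]
Event 5: SEND 0->1: VV[0][0]++ -> VV[0]=[4, 2, 0, 0], msg_vec=[4, 2, 0, 0]; VV[1]=max(VV[1],msg_vec) then VV[1][1]++ -> VV[1]=[4, 3, 0, 0]
Event 6: SEND 2->1: VV[2][2]++ -> VV[2]=[0, 0, 2, 0], msg_vec=[0, 0, 2, 0]; VV[1]=max(VV[1],msg_vec) then VV[1][1]++ -> VV[1]=[4, 4, 2, 0]
Event 5 stamp: [4, 2, 0, 0]
Event 6 stamp: [0, 0, 2, 0]
[4, 2, 0, 0] <= [0, 0, 2, 0]? False. Equal? False. Happens-before: False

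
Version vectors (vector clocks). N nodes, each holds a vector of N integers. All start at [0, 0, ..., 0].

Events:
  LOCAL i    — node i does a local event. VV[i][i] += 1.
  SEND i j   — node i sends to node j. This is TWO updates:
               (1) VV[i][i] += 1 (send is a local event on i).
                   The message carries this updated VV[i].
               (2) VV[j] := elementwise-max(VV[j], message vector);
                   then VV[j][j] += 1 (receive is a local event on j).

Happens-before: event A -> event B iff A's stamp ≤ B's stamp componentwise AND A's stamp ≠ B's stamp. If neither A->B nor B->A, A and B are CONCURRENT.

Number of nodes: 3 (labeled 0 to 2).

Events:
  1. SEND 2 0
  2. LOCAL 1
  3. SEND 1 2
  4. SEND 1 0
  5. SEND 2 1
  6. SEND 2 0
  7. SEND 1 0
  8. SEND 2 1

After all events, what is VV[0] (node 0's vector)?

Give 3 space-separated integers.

Answer: 4 5 4

Derivation:
Initial: VV[0]=[0, 0, 0]
Initial: VV[1]=[0, 0, 0]
Initial: VV[2]=[0, 0, 0]
Event 1: SEND 2->0: VV[2][2]++ -> VV[2]=[0, 0, 1], msg_vec=[0, 0, 1]; VV[0]=max(VV[0],msg_vec) then VV[0][0]++ -> VV[0]=[1, 0, 1]
Event 2: LOCAL 1: VV[1][1]++ -> VV[1]=[0, 1, 0]
Event 3: SEND 1->2: VV[1][1]++ -> VV[1]=[0, 2, 0], msg_vec=[0, 2, 0]; VV[2]=max(VV[2],msg_vec) then VV[2][2]++ -> VV[2]=[0, 2, 2]
Event 4: SEND 1->0: VV[1][1]++ -> VV[1]=[0, 3, 0], msg_vec=[0, 3, 0]; VV[0]=max(VV[0],msg_vec) then VV[0][0]++ -> VV[0]=[2, 3, 1]
Event 5: SEND 2->1: VV[2][2]++ -> VV[2]=[0, 2, 3], msg_vec=[0, 2, 3]; VV[1]=max(VV[1],msg_vec) then VV[1][1]++ -> VV[1]=[0, 4, 3]
Event 6: SEND 2->0: VV[2][2]++ -> VV[2]=[0, 2, 4], msg_vec=[0, 2, 4]; VV[0]=max(VV[0],msg_vec) then VV[0][0]++ -> VV[0]=[3, 3, 4]
Event 7: SEND 1->0: VV[1][1]++ -> VV[1]=[0, 5, 3], msg_vec=[0, 5, 3]; VV[0]=max(VV[0],msg_vec) then VV[0][0]++ -> VV[0]=[4, 5, 4]
Event 8: SEND 2->1: VV[2][2]++ -> VV[2]=[0, 2, 5], msg_vec=[0, 2, 5]; VV[1]=max(VV[1],msg_vec) then VV[1][1]++ -> VV[1]=[0, 6, 5]
Final vectors: VV[0]=[4, 5, 4]; VV[1]=[0, 6, 5]; VV[2]=[0, 2, 5]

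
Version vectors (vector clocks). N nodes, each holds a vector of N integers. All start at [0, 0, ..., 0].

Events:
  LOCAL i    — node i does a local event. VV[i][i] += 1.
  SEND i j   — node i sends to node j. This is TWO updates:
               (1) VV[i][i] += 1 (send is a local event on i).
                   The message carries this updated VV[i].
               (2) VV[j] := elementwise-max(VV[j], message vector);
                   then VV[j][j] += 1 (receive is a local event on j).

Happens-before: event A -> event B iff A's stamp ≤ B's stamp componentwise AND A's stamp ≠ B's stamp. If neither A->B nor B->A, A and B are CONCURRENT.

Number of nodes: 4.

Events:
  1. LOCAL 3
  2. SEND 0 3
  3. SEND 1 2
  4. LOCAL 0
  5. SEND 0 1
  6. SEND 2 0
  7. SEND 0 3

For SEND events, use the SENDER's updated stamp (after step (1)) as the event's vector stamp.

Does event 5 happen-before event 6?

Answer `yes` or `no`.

Initial: VV[0]=[0, 0, 0, 0]
Initial: VV[1]=[0, 0, 0, 0]
Initial: VV[2]=[0, 0, 0, 0]
Initial: VV[3]=[0, 0, 0, 0]
Event 1: LOCAL 3: VV[3][3]++ -> VV[3]=[0, 0, 0, 1]
Event 2: SEND 0->3: VV[0][0]++ -> VV[0]=[1, 0, 0, 0], msg_vec=[1, 0, 0, 0]; VV[3]=max(VV[3],msg_vec) then VV[3][3]++ -> VV[3]=[1, 0, 0, 2]
Event 3: SEND 1->2: VV[1][1]++ -> VV[1]=[0, 1, 0, 0], msg_vec=[0, 1, 0, 0]; VV[2]=max(VV[2],msg_vec) then VV[2][2]++ -> VV[2]=[0, 1, 1, 0]
Event 4: LOCAL 0: VV[0][0]++ -> VV[0]=[2, 0, 0, 0]
Event 5: SEND 0->1: VV[0][0]++ -> VV[0]=[3, 0, 0, 0], msg_vec=[3, 0, 0, 0]; VV[1]=max(VV[1],msg_vec) then VV[1][1]++ -> VV[1]=[3, 2, 0, 0]
Event 6: SEND 2->0: VV[2][2]++ -> VV[2]=[0, 1, 2, 0], msg_vec=[0, 1, 2, 0]; VV[0]=max(VV[0],msg_vec) then VV[0][0]++ -> VV[0]=[4, 1, 2, 0]
Event 7: SEND 0->3: VV[0][0]++ -> VV[0]=[5, 1, 2, 0], msg_vec=[5, 1, 2, 0]; VV[3]=max(VV[3],msg_vec) then VV[3][3]++ -> VV[3]=[5, 1, 2, 3]
Event 5 stamp: [3, 0, 0, 0]
Event 6 stamp: [0, 1, 2, 0]
[3, 0, 0, 0] <= [0, 1, 2, 0]? False. Equal? False. Happens-before: False

Answer: no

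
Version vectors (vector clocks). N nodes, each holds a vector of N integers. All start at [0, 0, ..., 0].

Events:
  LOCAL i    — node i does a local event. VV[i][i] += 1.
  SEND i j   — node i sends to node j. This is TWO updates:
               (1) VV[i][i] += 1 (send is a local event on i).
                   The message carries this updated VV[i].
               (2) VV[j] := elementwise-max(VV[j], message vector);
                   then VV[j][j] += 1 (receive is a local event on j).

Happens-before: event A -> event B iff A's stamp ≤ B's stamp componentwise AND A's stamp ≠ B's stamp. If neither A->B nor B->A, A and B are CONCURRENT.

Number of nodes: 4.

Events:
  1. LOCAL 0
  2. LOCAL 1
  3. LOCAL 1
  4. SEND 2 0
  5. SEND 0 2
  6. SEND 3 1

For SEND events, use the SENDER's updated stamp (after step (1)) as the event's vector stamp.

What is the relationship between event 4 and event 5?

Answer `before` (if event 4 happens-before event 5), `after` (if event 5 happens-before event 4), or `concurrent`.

Initial: VV[0]=[0, 0, 0, 0]
Initial: VV[1]=[0, 0, 0, 0]
Initial: VV[2]=[0, 0, 0, 0]
Initial: VV[3]=[0, 0, 0, 0]
Event 1: LOCAL 0: VV[0][0]++ -> VV[0]=[1, 0, 0, 0]
Event 2: LOCAL 1: VV[1][1]++ -> VV[1]=[0, 1, 0, 0]
Event 3: LOCAL 1: VV[1][1]++ -> VV[1]=[0, 2, 0, 0]
Event 4: SEND 2->0: VV[2][2]++ -> VV[2]=[0, 0, 1, 0], msg_vec=[0, 0, 1, 0]; VV[0]=max(VV[0],msg_vec) then VV[0][0]++ -> VV[0]=[2, 0, 1, 0]
Event 5: SEND 0->2: VV[0][0]++ -> VV[0]=[3, 0, 1, 0], msg_vec=[3, 0, 1, 0]; VV[2]=max(VV[2],msg_vec) then VV[2][2]++ -> VV[2]=[3, 0, 2, 0]
Event 6: SEND 3->1: VV[3][3]++ -> VV[3]=[0, 0, 0, 1], msg_vec=[0, 0, 0, 1]; VV[1]=max(VV[1],msg_vec) then VV[1][1]++ -> VV[1]=[0, 3, 0, 1]
Event 4 stamp: [0, 0, 1, 0]
Event 5 stamp: [3, 0, 1, 0]
[0, 0, 1, 0] <= [3, 0, 1, 0]? True
[3, 0, 1, 0] <= [0, 0, 1, 0]? False
Relation: before

Answer: before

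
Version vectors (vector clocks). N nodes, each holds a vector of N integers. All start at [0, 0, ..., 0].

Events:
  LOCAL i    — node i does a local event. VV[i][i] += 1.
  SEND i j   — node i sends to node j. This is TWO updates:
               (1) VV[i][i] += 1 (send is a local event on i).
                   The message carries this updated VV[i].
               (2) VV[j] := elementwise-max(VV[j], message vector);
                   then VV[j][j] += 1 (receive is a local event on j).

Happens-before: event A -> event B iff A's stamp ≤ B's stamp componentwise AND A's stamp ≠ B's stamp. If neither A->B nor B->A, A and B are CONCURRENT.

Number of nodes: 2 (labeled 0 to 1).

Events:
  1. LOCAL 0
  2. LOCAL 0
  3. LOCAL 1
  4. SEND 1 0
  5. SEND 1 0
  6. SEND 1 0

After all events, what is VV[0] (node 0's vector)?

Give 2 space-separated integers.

Answer: 5 4

Derivation:
Initial: VV[0]=[0, 0]
Initial: VV[1]=[0, 0]
Event 1: LOCAL 0: VV[0][0]++ -> VV[0]=[1, 0]
Event 2: LOCAL 0: VV[0][0]++ -> VV[0]=[2, 0]
Event 3: LOCAL 1: VV[1][1]++ -> VV[1]=[0, 1]
Event 4: SEND 1->0: VV[1][1]++ -> VV[1]=[0, 2], msg_vec=[0, 2]; VV[0]=max(VV[0],msg_vec) then VV[0][0]++ -> VV[0]=[3, 2]
Event 5: SEND 1->0: VV[1][1]++ -> VV[1]=[0, 3], msg_vec=[0, 3]; VV[0]=max(VV[0],msg_vec) then VV[0][0]++ -> VV[0]=[4, 3]
Event 6: SEND 1->0: VV[1][1]++ -> VV[1]=[0, 4], msg_vec=[0, 4]; VV[0]=max(VV[0],msg_vec) then VV[0][0]++ -> VV[0]=[5, 4]
Final vectors: VV[0]=[5, 4]; VV[1]=[0, 4]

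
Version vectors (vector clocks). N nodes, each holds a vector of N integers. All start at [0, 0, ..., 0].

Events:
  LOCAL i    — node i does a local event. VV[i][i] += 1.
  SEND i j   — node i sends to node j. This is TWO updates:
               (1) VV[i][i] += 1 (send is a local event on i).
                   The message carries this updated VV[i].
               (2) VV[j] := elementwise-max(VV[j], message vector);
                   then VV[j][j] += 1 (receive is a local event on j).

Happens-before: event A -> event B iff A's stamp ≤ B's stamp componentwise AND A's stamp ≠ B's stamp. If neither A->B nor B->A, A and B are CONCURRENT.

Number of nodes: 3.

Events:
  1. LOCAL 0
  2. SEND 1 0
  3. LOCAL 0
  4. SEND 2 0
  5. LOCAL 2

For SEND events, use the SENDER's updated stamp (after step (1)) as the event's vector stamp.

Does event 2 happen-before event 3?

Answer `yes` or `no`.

Answer: yes

Derivation:
Initial: VV[0]=[0, 0, 0]
Initial: VV[1]=[0, 0, 0]
Initial: VV[2]=[0, 0, 0]
Event 1: LOCAL 0: VV[0][0]++ -> VV[0]=[1, 0, 0]
Event 2: SEND 1->0: VV[1][1]++ -> VV[1]=[0, 1, 0], msg_vec=[0, 1, 0]; VV[0]=max(VV[0],msg_vec) then VV[0][0]++ -> VV[0]=[2, 1, 0]
Event 3: LOCAL 0: VV[0][0]++ -> VV[0]=[3, 1, 0]
Event 4: SEND 2->0: VV[2][2]++ -> VV[2]=[0, 0, 1], msg_vec=[0, 0, 1]; VV[0]=max(VV[0],msg_vec) then VV[0][0]++ -> VV[0]=[4, 1, 1]
Event 5: LOCAL 2: VV[2][2]++ -> VV[2]=[0, 0, 2]
Event 2 stamp: [0, 1, 0]
Event 3 stamp: [3, 1, 0]
[0, 1, 0] <= [3, 1, 0]? True. Equal? False. Happens-before: True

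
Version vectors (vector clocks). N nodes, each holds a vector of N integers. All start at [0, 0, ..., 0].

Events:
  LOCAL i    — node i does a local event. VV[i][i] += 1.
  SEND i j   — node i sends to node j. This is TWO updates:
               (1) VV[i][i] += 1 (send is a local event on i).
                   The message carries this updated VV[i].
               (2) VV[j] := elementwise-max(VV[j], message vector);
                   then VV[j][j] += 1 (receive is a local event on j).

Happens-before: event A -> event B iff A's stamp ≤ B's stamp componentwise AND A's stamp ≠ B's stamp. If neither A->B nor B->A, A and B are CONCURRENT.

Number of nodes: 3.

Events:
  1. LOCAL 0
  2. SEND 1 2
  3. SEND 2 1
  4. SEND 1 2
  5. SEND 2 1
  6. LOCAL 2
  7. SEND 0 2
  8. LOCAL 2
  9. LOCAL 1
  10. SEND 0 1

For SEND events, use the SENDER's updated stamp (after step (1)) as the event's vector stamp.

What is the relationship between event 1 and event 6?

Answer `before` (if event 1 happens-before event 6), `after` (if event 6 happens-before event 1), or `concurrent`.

Initial: VV[0]=[0, 0, 0]
Initial: VV[1]=[0, 0, 0]
Initial: VV[2]=[0, 0, 0]
Event 1: LOCAL 0: VV[0][0]++ -> VV[0]=[1, 0, 0]
Event 2: SEND 1->2: VV[1][1]++ -> VV[1]=[0, 1, 0], msg_vec=[0, 1, 0]; VV[2]=max(VV[2],msg_vec) then VV[2][2]++ -> VV[2]=[0, 1, 1]
Event 3: SEND 2->1: VV[2][2]++ -> VV[2]=[0, 1, 2], msg_vec=[0, 1, 2]; VV[1]=max(VV[1],msg_vec) then VV[1][1]++ -> VV[1]=[0, 2, 2]
Event 4: SEND 1->2: VV[1][1]++ -> VV[1]=[0, 3, 2], msg_vec=[0, 3, 2]; VV[2]=max(VV[2],msg_vec) then VV[2][2]++ -> VV[2]=[0, 3, 3]
Event 5: SEND 2->1: VV[2][2]++ -> VV[2]=[0, 3, 4], msg_vec=[0, 3, 4]; VV[1]=max(VV[1],msg_vec) then VV[1][1]++ -> VV[1]=[0, 4, 4]
Event 6: LOCAL 2: VV[2][2]++ -> VV[2]=[0, 3, 5]
Event 7: SEND 0->2: VV[0][0]++ -> VV[0]=[2, 0, 0], msg_vec=[2, 0, 0]; VV[2]=max(VV[2],msg_vec) then VV[2][2]++ -> VV[2]=[2, 3, 6]
Event 8: LOCAL 2: VV[2][2]++ -> VV[2]=[2, 3, 7]
Event 9: LOCAL 1: VV[1][1]++ -> VV[1]=[0, 5, 4]
Event 10: SEND 0->1: VV[0][0]++ -> VV[0]=[3, 0, 0], msg_vec=[3, 0, 0]; VV[1]=max(VV[1],msg_vec) then VV[1][1]++ -> VV[1]=[3, 6, 4]
Event 1 stamp: [1, 0, 0]
Event 6 stamp: [0, 3, 5]
[1, 0, 0] <= [0, 3, 5]? False
[0, 3, 5] <= [1, 0, 0]? False
Relation: concurrent

Answer: concurrent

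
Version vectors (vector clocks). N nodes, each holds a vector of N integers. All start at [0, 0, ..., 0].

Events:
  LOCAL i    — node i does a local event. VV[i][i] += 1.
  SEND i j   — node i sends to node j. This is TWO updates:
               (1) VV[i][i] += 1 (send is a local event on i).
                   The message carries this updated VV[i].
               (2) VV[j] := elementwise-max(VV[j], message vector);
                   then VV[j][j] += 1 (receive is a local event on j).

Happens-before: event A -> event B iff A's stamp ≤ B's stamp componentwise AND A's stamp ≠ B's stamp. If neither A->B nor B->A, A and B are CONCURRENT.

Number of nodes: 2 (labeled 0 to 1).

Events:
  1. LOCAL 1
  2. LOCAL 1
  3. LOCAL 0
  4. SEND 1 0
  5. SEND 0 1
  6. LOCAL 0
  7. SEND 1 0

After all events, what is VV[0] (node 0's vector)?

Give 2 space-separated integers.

Initial: VV[0]=[0, 0]
Initial: VV[1]=[0, 0]
Event 1: LOCAL 1: VV[1][1]++ -> VV[1]=[0, 1]
Event 2: LOCAL 1: VV[1][1]++ -> VV[1]=[0, 2]
Event 3: LOCAL 0: VV[0][0]++ -> VV[0]=[1, 0]
Event 4: SEND 1->0: VV[1][1]++ -> VV[1]=[0, 3], msg_vec=[0, 3]; VV[0]=max(VV[0],msg_vec) then VV[0][0]++ -> VV[0]=[2, 3]
Event 5: SEND 0->1: VV[0][0]++ -> VV[0]=[3, 3], msg_vec=[3, 3]; VV[1]=max(VV[1],msg_vec) then VV[1][1]++ -> VV[1]=[3, 4]
Event 6: LOCAL 0: VV[0][0]++ -> VV[0]=[4, 3]
Event 7: SEND 1->0: VV[1][1]++ -> VV[1]=[3, 5], msg_vec=[3, 5]; VV[0]=max(VV[0],msg_vec) then VV[0][0]++ -> VV[0]=[5, 5]
Final vectors: VV[0]=[5, 5]; VV[1]=[3, 5]

Answer: 5 5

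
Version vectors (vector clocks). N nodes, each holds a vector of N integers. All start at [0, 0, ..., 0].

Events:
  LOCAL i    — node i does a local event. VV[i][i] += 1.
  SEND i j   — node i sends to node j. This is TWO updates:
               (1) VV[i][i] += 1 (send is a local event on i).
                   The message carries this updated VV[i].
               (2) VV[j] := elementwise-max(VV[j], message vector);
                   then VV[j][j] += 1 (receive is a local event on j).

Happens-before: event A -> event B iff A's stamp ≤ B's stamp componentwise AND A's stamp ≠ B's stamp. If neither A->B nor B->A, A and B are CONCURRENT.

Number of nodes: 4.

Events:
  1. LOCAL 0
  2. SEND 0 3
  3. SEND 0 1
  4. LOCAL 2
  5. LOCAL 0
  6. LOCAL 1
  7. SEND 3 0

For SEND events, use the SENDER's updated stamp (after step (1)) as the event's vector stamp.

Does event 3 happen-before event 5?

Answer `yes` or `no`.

Initial: VV[0]=[0, 0, 0, 0]
Initial: VV[1]=[0, 0, 0, 0]
Initial: VV[2]=[0, 0, 0, 0]
Initial: VV[3]=[0, 0, 0, 0]
Event 1: LOCAL 0: VV[0][0]++ -> VV[0]=[1, 0, 0, 0]
Event 2: SEND 0->3: VV[0][0]++ -> VV[0]=[2, 0, 0, 0], msg_vec=[2, 0, 0, 0]; VV[3]=max(VV[3],msg_vec) then VV[3][3]++ -> VV[3]=[2, 0, 0, 1]
Event 3: SEND 0->1: VV[0][0]++ -> VV[0]=[3, 0, 0, 0], msg_vec=[3, 0, 0, 0]; VV[1]=max(VV[1],msg_vec) then VV[1][1]++ -> VV[1]=[3, 1, 0, 0]
Event 4: LOCAL 2: VV[2][2]++ -> VV[2]=[0, 0, 1, 0]
Event 5: LOCAL 0: VV[0][0]++ -> VV[0]=[4, 0, 0, 0]
Event 6: LOCAL 1: VV[1][1]++ -> VV[1]=[3, 2, 0, 0]
Event 7: SEND 3->0: VV[3][3]++ -> VV[3]=[2, 0, 0, 2], msg_vec=[2, 0, 0, 2]; VV[0]=max(VV[0],msg_vec) then VV[0][0]++ -> VV[0]=[5, 0, 0, 2]
Event 3 stamp: [3, 0, 0, 0]
Event 5 stamp: [4, 0, 0, 0]
[3, 0, 0, 0] <= [4, 0, 0, 0]? True. Equal? False. Happens-before: True

Answer: yes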